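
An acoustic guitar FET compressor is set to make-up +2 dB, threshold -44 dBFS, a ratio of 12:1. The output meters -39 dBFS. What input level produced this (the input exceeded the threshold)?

-8 dBFS

Stripping the +2 dB make-up gives -41 dBFS at the gain stage.
The compressed level sits -41 − (-44) = 3 dB over threshold.
Undo the ratio: input overshoot = 3 × 12 = 36 dB, giving input = -8 dBFS.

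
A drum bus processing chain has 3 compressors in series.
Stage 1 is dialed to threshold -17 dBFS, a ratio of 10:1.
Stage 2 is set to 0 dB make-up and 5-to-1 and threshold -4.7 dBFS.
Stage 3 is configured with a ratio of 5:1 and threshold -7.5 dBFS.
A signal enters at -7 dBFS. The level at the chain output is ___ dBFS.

Stage 1: 10 dB above -17 dBFS, reduced 10:1 to 1 dB above → -16 dBFS.
Stage 2: below threshold (-16 ≤ -4.7); passes unchanged; output -16 dBFS.
Stage 3: -16 dBFS is at or below the -7.5 dBFS threshold — no compression; output -16 dBFS.

-16 dBFS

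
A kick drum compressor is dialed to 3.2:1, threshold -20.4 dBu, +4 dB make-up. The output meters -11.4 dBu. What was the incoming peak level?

-4.4 dBu

Remove make-up: -11.4 − 4 = -15.4 dBu.
Post-compression overshoot = -15.4 − (-20.4) = 5 dB.
Before 3.2:1 compression the overshoot was 5 × 3.2 = 16 dB, so input = -20.4 + 16 = -4.4 dBu.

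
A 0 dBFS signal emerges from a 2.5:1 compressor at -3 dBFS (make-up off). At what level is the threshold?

Input is 5 dB above T (since output overshoot × R = input overshoot: (-3 − T)·2.5 = 0 − T gives T = -5 dBFS).
Check: -5 + (0 − (-5))/2.5 = -5 + 2 = -3 dBFS. ✓

-5 dBFS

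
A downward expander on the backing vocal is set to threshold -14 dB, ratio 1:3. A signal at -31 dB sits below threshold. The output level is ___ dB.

Below threshold, a 1:3 expander applies gain = (3−1)×(T − x) of attenuation.
(3−1) × 17 = 34 dB, so output = -31 − 34 = -65 dB.

-65 dB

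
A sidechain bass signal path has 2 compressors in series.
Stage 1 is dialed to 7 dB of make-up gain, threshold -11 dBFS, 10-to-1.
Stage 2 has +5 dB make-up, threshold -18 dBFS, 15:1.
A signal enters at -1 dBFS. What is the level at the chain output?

-12 dBFS

Stage 1: overshoot 10 dB → 10/10 = 1 dB → -10 dBFS; +7 dB make-up → -3 dBFS.
Stage 2: overshoot 15 dB → 15/15 = 1 dB → -17 dBFS; +5 dB make-up → -12 dBFS.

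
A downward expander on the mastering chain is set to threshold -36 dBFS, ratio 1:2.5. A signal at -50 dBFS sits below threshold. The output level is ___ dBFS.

Undershoot = (-36) − (-50) = 14 dB.
At 1:2.5, that expands to 35 dB under threshold.
Output = -36 − 35 = -71 dBFS.

-71 dBFS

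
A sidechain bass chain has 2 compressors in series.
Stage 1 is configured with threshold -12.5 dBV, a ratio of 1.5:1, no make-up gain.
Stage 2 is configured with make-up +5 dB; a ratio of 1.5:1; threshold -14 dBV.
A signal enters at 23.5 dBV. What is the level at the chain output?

8 dBV

Stage 1: overshoot 36 dB → 36/1.5 = 24 dB → 11.5 dBV.
Stage 2: overshoot 25.5 dB → 25.5/1.5 = 17 dB → 3 dBV; +5 dB make-up → 8 dBV.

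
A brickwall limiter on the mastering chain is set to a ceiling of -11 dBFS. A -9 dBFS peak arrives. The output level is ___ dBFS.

-11 dBFS

The limiter clamps the peak to its -11 dBFS ceiling.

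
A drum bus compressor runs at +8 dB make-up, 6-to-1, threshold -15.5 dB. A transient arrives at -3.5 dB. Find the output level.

Overshoot: -3.5 − (-15.5) = 12 dB.
At 6:1 the overshoot is divided by 6, leaving 2 dB above threshold.
So the level is -15.5 + 2 = -13.5 dB; make-up adds 8 dB, giving -5.5 dB.

-5.5 dB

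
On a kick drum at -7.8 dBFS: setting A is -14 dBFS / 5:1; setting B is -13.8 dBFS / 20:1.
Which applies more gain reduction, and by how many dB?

A: GR = 6.2 − 6.2/5 = 4.96 dB.
B: GR = 6 − 6/20 = 5.7 dB.
Difference: 0.74 dB in favour of B.

B, by 0.74 dB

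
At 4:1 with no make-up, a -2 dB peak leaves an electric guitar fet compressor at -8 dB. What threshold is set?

-10 dB

Input is 8 dB above T (since output overshoot × R = input overshoot: (-8 − T)·4 = -2 − T gives T = -10 dB).
Check: -10 + (-2 − (-10))/4 = -10 + 2 = -8 dB. ✓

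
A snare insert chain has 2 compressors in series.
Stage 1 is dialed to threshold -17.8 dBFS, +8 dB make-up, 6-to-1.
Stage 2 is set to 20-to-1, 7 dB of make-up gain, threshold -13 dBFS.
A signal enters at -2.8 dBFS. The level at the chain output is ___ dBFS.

-5.715 dBFS

Stage 1: 15 dB above -17.8 dBFS, reduced 6:1 to 2.5 dB above → -15.3 dBFS; +8 dB make-up → -7.3 dBFS.
Stage 2: overshoot 5.7 dB → 5.7/20 = 0.285 dB → -12.715 dBFS; +7 dB make-up → -5.715 dBFS.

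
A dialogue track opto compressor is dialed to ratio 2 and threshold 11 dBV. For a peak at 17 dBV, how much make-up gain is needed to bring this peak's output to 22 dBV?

The peak compresses to 11 + 6/2 = 14 dBV.
To reach 22 dBV requires 22 − 14 = 8 dB of make-up.

8 dB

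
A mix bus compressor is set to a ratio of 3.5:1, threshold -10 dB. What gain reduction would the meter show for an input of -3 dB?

5 dB

-3 dB exceeds the threshold by 7 dB.
At 3.5:1, output sits 7/3.5 = 2 dB above threshold.
So the signal is attenuated by 7 − 2 = 5 dB.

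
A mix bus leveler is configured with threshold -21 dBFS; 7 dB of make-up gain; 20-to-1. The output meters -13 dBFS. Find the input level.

Before make-up, the level was -13 − 7 = -20 dBFS.
Post-compression overshoot = -20 − (-21) = 1 dB.
Before 20:1 compression the overshoot was 1 × 20 = 20 dB, so input = -21 + 20 = -1 dBFS.

-1 dBFS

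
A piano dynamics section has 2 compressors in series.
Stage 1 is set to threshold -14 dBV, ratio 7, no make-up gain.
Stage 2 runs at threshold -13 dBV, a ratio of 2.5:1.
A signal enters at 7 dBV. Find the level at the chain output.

Stage 1: 7 dBV is 21 dB over -14 dBV; at 7:1 that becomes 3 dB over, giving -11 dBV.
Stage 2: overshoot 2 dB → 2/2.5 = 0.8 dB → -12.2 dBV.

-12.2 dBV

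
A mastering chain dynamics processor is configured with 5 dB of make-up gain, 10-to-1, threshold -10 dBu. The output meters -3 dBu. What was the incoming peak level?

Before make-up, the level was -3 − 5 = -8 dBu.
The compressed level sits -8 − (-10) = 2 dB over threshold.
Before 10:1 compression the overshoot was 2 × 10 = 20 dB, so input = -10 + 20 = 10 dBu.

10 dBu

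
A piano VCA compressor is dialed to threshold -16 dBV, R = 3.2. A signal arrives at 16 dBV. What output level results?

The input is 32 dB above the -16 dBV threshold.
At 3.2:1 the overshoot is divided by 3.2, leaving 10 dB above threshold.
So the level is -16 + 10 = -6 dBV.

-6 dBV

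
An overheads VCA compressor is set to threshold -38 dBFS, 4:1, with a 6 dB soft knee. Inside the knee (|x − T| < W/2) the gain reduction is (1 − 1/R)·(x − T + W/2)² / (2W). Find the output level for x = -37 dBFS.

x − T + W/2 = -37 − (-38) + 3 = 4.
GR = (1 − 1/4) × 4² / 12 = 0.75 × 16 / 12 = 1 dB.
Output = -37 − 1 = -38 dBFS.

-38 dBFS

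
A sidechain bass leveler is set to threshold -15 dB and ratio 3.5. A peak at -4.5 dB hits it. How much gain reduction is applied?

-4.5 dB exceeds the threshold by 10.5 dB.
After 3.5:1 compression the overshoot becomes 10.5/3.5 = 3 dB.
Gain reduction = 10.5 − 3 = 7.5 dB.

7.5 dB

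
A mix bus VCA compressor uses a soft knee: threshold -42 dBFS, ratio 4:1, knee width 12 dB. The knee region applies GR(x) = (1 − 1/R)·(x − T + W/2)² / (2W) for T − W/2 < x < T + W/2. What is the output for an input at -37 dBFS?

-40.78125 dBFS

x − T + W/2 = -37 − (-42) + 6 = 11.
GR = (1 − 1/4) × 11² / 24 = 0.75 × 121 / 24 = 3.78125 dB.
Output = -37 − 3.78125 = -40.78125 dBFS.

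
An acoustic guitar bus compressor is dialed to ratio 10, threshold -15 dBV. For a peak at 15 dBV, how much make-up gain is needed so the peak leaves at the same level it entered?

Overshoot 30 dB → 30/10 = 3 dB after compression, so the compressed level is -15 + 3 = -12 dBV.
Make-up = target − compressed = 15 − (-12) = 27 dB.

27 dB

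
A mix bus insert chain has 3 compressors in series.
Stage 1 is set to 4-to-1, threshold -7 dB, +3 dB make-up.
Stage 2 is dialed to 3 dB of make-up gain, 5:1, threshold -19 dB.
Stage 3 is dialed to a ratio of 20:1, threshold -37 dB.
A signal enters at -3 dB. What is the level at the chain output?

-35.79 dB

Stage 1: overshoot 4 dB → 4/4 = 1 dB → -6 dB; +3 dB make-up → -3 dB.
Stage 2: overshoot 16 dB → 16/5 = 3.2 dB → -15.8 dB; +3 dB make-up → -12.8 dB.
Stage 3: overshoot 24.2 dB → 24.2/20 = 1.21 dB → -35.79 dB.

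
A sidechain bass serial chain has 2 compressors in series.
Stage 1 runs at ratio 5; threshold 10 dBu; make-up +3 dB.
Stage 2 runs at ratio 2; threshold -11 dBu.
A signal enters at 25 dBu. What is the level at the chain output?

Stage 1: 25 dBu is 15 dB over 10 dBu; at 5:1 that becomes 3 dB over, giving 13 dBu; +3 dB make-up → 16 dBu.
Stage 2: overshoot 27 dB → 27/2 = 13.5 dB → 2.5 dBu.

2.5 dBu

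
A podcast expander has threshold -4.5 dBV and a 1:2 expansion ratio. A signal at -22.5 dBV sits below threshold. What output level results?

-40.5 dBV

The input is 18 dB below the -4.5 dBV threshold.
A 1:2 expander multiplies undershoot by 2: 18 × 2 = 36 dB below threshold.
Output = -4.5 − 36 = -40.5 dBV.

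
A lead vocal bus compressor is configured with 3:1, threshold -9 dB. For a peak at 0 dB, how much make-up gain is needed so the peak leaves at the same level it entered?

6 dB

Overshoot 9 dB → 9/3 = 3 dB after compression, so the compressed level is -9 + 3 = -6 dB.
Make-up = target − compressed = 0 − (-6) = 6 dB.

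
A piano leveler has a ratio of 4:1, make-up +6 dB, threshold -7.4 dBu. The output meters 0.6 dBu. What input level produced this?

0.6 dBu

Stripping the +6 dB make-up gives -5.4 dBu at the gain stage.
That's 2 dB above the -7.4 dBu threshold.
Undo the ratio: input overshoot = 2 × 4 = 8 dB, giving input = 0.6 dBu.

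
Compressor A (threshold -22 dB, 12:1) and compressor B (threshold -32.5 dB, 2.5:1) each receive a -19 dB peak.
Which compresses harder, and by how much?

B, by 5.35 dB

A: GR = 3 − 3/12 = 2.75 dB.
B: GR = 13.5 − 13.5/2.5 = 8.1 dB.
B reduces 5.35 dB more.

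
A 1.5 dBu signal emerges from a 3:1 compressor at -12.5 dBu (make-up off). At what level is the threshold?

Let T be the threshold. Output overshoot = (input overshoot)/R, so -12.5 − T = (1.5 − T)/3.
3·(-12.5 − T) = 1.5 − T → 2·T = -37.5 − 1.5 = -39.
T = -39/2 = -19.5 dBu.

-19.5 dBu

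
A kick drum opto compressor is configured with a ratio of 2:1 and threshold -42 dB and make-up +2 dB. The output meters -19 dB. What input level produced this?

0 dB

Remove make-up: -19 − 2 = -21 dB.
Post-compression overshoot = -21 − (-42) = 21 dB.
Before 2:1 compression the overshoot was 21 × 2 = 42 dB, so input = -42 + 42 = 0 dB.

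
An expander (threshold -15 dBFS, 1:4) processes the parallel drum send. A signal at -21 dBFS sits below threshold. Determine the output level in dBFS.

-39 dBFS

The input is 6 dB below the -15 dBFS threshold.
A 1:4 expander multiplies undershoot by 4: 6 × 4 = 24 dB below threshold.
Output = -15 − 24 = -39 dBFS.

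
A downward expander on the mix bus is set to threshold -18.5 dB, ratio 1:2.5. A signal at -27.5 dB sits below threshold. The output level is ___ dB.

Below threshold, a 1:2.5 expander applies gain = (2.5−1)×(T − x) of attenuation.
(2.5−1) × 9 = 13.5 dB, so output = -27.5 − 13.5 = -41 dB.

-41 dB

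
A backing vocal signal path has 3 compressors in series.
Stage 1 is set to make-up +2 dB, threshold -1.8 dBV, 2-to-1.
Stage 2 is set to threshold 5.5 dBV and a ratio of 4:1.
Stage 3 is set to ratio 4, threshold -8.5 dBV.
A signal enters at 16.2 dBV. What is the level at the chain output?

Stage 1: 18 dB above -1.8 dBV, reduced 2:1 to 9 dB above → 7.2 dBV; +2 dB make-up → 9.2 dBV.
Stage 2: 9.2 dBV is 3.7 dB over 5.5 dBV; at 4:1 that becomes 0.925 dB over, giving 6.425 dBV.
Stage 3: overshoot 14.925 dB → 14.925/4 = 3.73125 dB → -4.76875 dBV.

-4.76875 dBV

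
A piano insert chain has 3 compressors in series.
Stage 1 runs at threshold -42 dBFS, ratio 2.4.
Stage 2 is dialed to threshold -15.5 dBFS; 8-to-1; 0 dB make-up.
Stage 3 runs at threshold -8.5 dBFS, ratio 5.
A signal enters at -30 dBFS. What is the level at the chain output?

-37 dBFS

Stage 1: overshoot 12 dB → 12/2.4 = 5 dB → -37 dBFS.
Stage 2: below threshold (-37 ≤ -15.5); passes unchanged; output -37 dBFS.
Stage 3: -37 dBFS is at or below the -8.5 dBFS threshold — no compression; output -37 dBFS.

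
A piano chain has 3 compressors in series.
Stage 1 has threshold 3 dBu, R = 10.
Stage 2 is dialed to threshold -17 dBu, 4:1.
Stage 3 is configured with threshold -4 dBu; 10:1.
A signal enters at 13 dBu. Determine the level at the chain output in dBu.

-11.75 dBu

Stage 1: 10 dB above 3 dBu, reduced 10:1 to 1 dB above → 4 dBu.
Stage 2: 4 dBu is 21 dB over -17 dBu; at 4:1 that becomes 5.25 dB over, giving -11.75 dBu.
Stage 3: -11.75 dBu ≤ -4 dBu, so stage 3 doesn't engage; output -11.75 dBu.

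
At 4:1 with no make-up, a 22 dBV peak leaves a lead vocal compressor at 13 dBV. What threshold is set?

10 dBV

Gain reduction = 22 − 13 = 9 dB; output overshoot = GR / (R − 1) = 9 / 3 = 3 dB.
Threshold = output − output overshoot = 13 − 3 = 10 dBV.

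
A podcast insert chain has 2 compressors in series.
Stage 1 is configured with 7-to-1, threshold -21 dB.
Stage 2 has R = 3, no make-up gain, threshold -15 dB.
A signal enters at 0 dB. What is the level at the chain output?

Stage 1: 21 dB above -21 dB, reduced 7:1 to 3 dB above → -18 dB.
Stage 2: -18 dB is at or below the -15 dB threshold — no compression; output -18 dB.

-18 dB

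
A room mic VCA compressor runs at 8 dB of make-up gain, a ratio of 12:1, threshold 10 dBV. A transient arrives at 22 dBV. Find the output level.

Overshoot: 22 − 10 = 12 dB.
At 12:1 the overshoot is divided by 12, leaving 1 dB above threshold.
Output = 10 + 1 = 11 dBV; make-up adds 8 dB, giving 19 dBV.

19 dBV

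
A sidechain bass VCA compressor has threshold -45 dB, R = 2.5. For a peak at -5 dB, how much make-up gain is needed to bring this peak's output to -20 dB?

Overshoot 40 dB → 40/2.5 = 16 dB after compression, so the compressed level is -45 + 16 = -29 dB.
Make-up = target − compressed = -20 − (-29) = 9 dB.

9 dB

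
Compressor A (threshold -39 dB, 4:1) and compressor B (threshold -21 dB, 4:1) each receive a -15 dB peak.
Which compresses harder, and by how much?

A, by 13.5 dB

A: GR = 24 − 24/4 = 18 dB.
B: GR = 6 − 6/4 = 4.5 dB.
A applies 13.5 dB more gain reduction.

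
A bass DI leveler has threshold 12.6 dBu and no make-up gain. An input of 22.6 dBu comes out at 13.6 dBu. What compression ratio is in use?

10:1

Input overshoot = 22.6 − 12.6 = 10 dB; output overshoot = 13.6 − 12.6 = 1 dB.
Ratio = 10 / 1 = 10.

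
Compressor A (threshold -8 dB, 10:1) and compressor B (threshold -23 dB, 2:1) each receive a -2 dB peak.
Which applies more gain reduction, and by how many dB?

B, by 5.1 dB

A: overshoot 6 dB → output overshoot 0.6 dB → GR 5.4 dB.
B: overshoot 21 dB → output overshoot 10.5 dB → GR 10.5 dB.
Difference: 5.1 dB in favour of B.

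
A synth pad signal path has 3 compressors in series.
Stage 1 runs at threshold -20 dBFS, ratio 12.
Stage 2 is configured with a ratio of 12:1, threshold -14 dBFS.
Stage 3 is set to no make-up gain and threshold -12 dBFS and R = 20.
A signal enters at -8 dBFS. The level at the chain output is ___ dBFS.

-19 dBFS

Stage 1: overshoot 12 dB → 12/12 = 1 dB → -19 dBFS.
Stage 2: below threshold (-19 ≤ -14); passes unchanged; output -19 dBFS.
Stage 3: -19 dBFS ≤ -12 dBFS, so stage 3 doesn't engage; output -19 dBFS.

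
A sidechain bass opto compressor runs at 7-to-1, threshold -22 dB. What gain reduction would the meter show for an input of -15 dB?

6 dB

-15 dB exceeds the threshold by 7 dB.
At 7:1, output sits 7/7 = 1 dB above threshold.
Gain reduction = 7 − 1 = 6 dB.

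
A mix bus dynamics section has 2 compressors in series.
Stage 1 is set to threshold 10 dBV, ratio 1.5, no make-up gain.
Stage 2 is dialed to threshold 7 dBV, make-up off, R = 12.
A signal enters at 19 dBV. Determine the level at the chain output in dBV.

Stage 1: 9 dB above 10 dBV, reduced 1.5:1 to 6 dB above → 16 dBV.
Stage 2: overshoot 9 dB → 9/12 = 0.75 dB → 7.75 dBV.

7.75 dBV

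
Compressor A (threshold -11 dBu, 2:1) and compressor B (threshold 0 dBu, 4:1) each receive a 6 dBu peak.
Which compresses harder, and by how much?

A: GR = 17 − 17/2 = 8.5 dB.
B: GR = 6 − 6/4 = 4.5 dB.
Difference: 4 dB in favour of A.

A, by 4 dB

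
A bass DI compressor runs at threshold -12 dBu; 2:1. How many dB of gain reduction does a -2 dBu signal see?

5 dB

-2 dBu exceeds the threshold by 10 dB.
After 2:1 compression the overshoot becomes 10/2 = 5 dB.
So the signal is attenuated by 10 − 5 = 5 dB.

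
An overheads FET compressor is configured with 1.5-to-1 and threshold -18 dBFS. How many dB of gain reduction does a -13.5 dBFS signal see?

The signal is 4.5 dB above threshold.
After 1.5:1 compression the overshoot becomes 4.5/1.5 = 3 dB.
Gain reduction = 4.5 − 3 = 1.5 dB.

1.5 dB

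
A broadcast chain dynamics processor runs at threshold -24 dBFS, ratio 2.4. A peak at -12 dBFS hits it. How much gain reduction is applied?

The signal is 12 dB above threshold.
After 2.4:1 compression the overshoot becomes 12/2.4 = 5 dB.
GR = overshoot in − overshoot out = 12 − 5 = 7 dB.

7 dB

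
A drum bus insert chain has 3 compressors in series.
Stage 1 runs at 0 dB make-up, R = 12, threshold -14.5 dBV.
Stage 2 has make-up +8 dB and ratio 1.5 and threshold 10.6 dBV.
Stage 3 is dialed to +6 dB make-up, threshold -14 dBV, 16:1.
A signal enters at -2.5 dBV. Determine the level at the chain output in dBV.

Stage 1: -2.5 dBV is 12 dB over -14.5 dBV; at 12:1 that becomes 1 dB over, giving -13.5 dBV.
Stage 2: -13.5 dBV ≤ 10.6 dBV, so stage 2 doesn't engage; make-up brings it to -5.5 dBV.
Stage 3: overshoot 8.5 dB → 8.5/16 = 0.53125 dB → -13.46875 dBV; +6 dB make-up → -7.46875 dBV.

-7.46875 dBV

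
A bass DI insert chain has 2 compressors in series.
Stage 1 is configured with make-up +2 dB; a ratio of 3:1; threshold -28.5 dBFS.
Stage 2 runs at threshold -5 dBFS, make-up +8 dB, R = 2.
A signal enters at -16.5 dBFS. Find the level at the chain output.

Stage 1: 12 dB above -28.5 dBFS, reduced 3:1 to 4 dB above → -24.5 dBFS; +2 dB make-up → -22.5 dBFS.
Stage 2: -22.5 dBFS ≤ -5 dBFS, so stage 2 doesn't engage; make-up brings it to -14.5 dBFS.

-14.5 dBFS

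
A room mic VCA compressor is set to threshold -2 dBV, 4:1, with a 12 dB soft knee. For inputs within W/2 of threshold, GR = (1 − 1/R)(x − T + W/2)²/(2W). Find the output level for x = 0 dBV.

-2 dBV

x − T + W/2 = 0 − (-2) + 6 = 8.
GR = (1 − 1/4) × 8² / 24 = 0.75 × 64 / 24 = 2 dB.
Output = 0 − 2 = -2 dBV.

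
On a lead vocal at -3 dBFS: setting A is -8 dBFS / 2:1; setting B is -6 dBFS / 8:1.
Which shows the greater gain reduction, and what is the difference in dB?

B, by 0.125 dB

A: GR = 5 − 5/2 = 2.5 dB.
B: GR = 3 − 3/8 = 2.625 dB.
B applies 0.125 dB more gain reduction.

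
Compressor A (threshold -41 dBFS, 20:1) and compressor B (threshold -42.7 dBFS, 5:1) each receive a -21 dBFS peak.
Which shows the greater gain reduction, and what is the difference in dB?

A, by 1.64 dB

A: overshoot 20 dB → output overshoot 1 dB → GR 19 dB.
B: overshoot 21.7 dB → output overshoot 4.34 dB → GR 17.36 dB.
A reduces 1.64 dB more.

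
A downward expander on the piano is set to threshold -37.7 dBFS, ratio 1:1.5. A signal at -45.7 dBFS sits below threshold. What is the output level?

The input is 8 dB below the -37.7 dBFS threshold.
A 1:1.5 expander multiplies undershoot by 1.5: 8 × 1.5 = 12 dB below threshold.
Output = -37.7 − 12 = -49.7 dBFS.

-49.7 dBFS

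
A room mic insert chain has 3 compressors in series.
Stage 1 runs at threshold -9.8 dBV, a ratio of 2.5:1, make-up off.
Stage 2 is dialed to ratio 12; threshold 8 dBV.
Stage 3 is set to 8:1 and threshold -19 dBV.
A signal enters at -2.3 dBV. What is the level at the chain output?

-17.475 dBV

Stage 1: overshoot 7.5 dB → 7.5/2.5 = 3 dB → -6.8 dBV.
Stage 2: -6.8 dBV ≤ 8 dBV, so stage 2 doesn't engage; output -6.8 dBV.
Stage 3: overshoot 12.2 dB → 12.2/8 = 1.525 dB → -17.475 dBV.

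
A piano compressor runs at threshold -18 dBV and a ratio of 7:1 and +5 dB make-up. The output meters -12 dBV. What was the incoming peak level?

-11 dBV

Before make-up, the level was -12 − 5 = -17 dBV.
The compressed level sits -17 − (-18) = 1 dB over threshold.
Input overshoot = R × output overshoot = 7 dB → input = -18 + 7 = -11 dBV.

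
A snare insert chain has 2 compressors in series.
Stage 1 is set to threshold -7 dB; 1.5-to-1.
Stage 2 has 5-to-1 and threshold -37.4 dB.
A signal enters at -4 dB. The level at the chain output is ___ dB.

Stage 1: overshoot 3 dB → 3/1.5 = 2 dB → -5 dB.
Stage 2: 32.4 dB above -37.4 dB, reduced 5:1 to 6.48 dB above → -30.92 dB.

-30.92 dB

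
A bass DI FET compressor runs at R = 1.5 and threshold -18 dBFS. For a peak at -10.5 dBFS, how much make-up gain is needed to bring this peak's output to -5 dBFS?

Overshoot 7.5 dB → 7.5/1.5 = 5 dB after compression, so the compressed level is -18 + 5 = -13 dBFS.
Make-up = target − compressed = -5 − (-13) = 8 dB.

8 dB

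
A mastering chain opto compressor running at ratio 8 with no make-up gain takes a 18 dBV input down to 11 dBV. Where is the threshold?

10 dBV

Gain reduction = 18 − 11 = 7 dB; output overshoot = GR / (R − 1) = 7 / 7 = 1 dB.
Threshold = output − output overshoot = 11 − 1 = 10 dBV.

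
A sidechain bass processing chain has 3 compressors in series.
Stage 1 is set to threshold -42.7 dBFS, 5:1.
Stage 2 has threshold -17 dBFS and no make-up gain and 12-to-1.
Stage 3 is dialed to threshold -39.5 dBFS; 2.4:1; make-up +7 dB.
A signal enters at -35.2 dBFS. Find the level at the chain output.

Stage 1: -35.2 dBFS is 7.5 dB over -42.7 dBFS; at 5:1 that becomes 1.5 dB over, giving -41.2 dBFS.
Stage 2: -41.2 dBFS is at or below the -17 dBFS threshold — no compression; output -41.2 dBFS.
Stage 3: below threshold (-41.2 ≤ -39.5); passes unchanged; make-up brings it to -34.2 dBFS.

-34.2 dBFS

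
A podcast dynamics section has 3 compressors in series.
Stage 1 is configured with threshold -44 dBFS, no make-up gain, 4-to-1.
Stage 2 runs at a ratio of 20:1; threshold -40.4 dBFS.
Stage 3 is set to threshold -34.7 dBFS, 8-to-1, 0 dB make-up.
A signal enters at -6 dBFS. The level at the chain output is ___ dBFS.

-40.105 dBFS

Stage 1: overshoot 38 dB → 38/4 = 9.5 dB → -34.5 dBFS.
Stage 2: overshoot 5.9 dB → 5.9/20 = 0.295 dB → -40.105 dBFS.
Stage 3: -40.105 dBFS ≤ -34.7 dBFS, so stage 3 doesn't engage; output -40.105 dBFS.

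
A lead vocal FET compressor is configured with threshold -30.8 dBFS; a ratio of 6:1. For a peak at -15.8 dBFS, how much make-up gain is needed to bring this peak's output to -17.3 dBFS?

11 dB

Without make-up, output = threshold + overshoot/6 = -30.8 + 2.5 = -28.3 dBFS.
Gap to target: 11 dB.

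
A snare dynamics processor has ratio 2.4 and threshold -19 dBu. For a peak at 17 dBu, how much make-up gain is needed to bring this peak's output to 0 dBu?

Without make-up, output = threshold + overshoot/2.4 = -19 + 15 = -4 dBu.
Gap to target: 4 dB.

4 dB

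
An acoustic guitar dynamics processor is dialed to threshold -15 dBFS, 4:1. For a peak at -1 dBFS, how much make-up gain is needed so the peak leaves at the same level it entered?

The peak compresses to -15 + 14/4 = -11.5 dBFS.
To reach -1 dBFS requires -1 − (-11.5) = 10.5 dB of make-up.

10.5 dB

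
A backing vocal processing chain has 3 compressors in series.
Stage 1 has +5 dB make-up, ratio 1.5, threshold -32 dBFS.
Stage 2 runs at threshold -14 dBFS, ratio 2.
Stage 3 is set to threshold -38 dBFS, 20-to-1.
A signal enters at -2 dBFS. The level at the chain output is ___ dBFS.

-36.625 dBFS

Stage 1: 30 dB above -32 dBFS, reduced 1.5:1 to 20 dB above → -12 dBFS; +5 dB make-up → -7 dBFS.
Stage 2: overshoot 7 dB → 7/2 = 3.5 dB → -10.5 dBFS.
Stage 3: overshoot 27.5 dB → 27.5/20 = 1.375 dB → -36.625 dBFS.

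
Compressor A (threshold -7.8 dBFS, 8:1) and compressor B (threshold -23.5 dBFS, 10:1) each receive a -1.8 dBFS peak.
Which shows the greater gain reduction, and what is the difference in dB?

B, by 14.28 dB

A: overshoot 6 dB → output overshoot 0.75 dB → GR 5.25 dB.
B: overshoot 21.7 dB → output overshoot 2.17 dB → GR 19.53 dB.
Difference: 14.28 dB in favour of B.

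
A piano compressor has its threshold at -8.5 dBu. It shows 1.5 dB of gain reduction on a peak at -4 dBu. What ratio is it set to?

Input overshoot = -4 − (-8.5) = 4.5 dB.
Output overshoot = 4.5 − 1.5 = 3 dB.
Ratio = input overshoot / output overshoot = 4.5 / 3 = 1.5.

1.5:1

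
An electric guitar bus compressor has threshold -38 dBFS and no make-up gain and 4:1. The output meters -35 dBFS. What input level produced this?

-26 dBFS

The compressed level sits -35 − (-38) = 3 dB over threshold.
Before 4:1 compression the overshoot was 3 × 4 = 12 dB, so input = -38 + 12 = -26 dBFS.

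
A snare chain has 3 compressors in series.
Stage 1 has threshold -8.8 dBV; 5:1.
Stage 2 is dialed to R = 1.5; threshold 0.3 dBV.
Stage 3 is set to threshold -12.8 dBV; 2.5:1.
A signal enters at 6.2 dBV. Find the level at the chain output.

-10 dBV

Stage 1: 15 dB above -8.8 dBV, reduced 5:1 to 3 dB above → -5.8 dBV.
Stage 2: below threshold (-5.8 ≤ 0.3); passes unchanged; output -5.8 dBV.
Stage 3: overshoot 7 dB → 7/2.5 = 2.8 dB → -10 dBV.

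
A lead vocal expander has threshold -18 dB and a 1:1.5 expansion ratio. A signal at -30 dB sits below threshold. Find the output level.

Undershoot = (-18) − (-30) = 12 dB.
At 1:1.5, that expands to 18 dB under threshold.
Output = -18 − 18 = -36 dB.

-36 dB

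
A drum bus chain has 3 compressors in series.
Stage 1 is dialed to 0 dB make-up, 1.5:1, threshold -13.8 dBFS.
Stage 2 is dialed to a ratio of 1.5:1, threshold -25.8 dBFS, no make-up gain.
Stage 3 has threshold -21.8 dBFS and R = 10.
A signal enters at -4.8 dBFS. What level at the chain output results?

-21 dBFS

Stage 1: -4.8 dBFS is 9 dB over -13.8 dBFS; at 1.5:1 that becomes 6 dB over, giving -7.8 dBFS.
Stage 2: 18 dB above -25.8 dBFS, reduced 1.5:1 to 12 dB above → -13.8 dBFS.
Stage 3: -13.8 dBFS is 8 dB over -21.8 dBFS; at 10:1 that becomes 0.8 dB over, giving -21 dBFS.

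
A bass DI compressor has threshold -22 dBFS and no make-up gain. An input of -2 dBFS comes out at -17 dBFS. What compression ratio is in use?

Input overshoot = -2 − (-22) = 20 dB; output overshoot = -17 − (-22) = 5 dB.
Ratio = 20 / 5 = 4.

4:1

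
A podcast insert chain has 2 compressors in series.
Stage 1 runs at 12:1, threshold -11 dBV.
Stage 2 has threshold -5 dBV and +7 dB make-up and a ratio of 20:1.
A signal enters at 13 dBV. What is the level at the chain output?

-2 dBV

Stage 1: overshoot 24 dB → 24/12 = 2 dB → -9 dBV.
Stage 2: -9 dBV ≤ -5 dBV, so stage 2 doesn't engage; make-up brings it to -2 dBV.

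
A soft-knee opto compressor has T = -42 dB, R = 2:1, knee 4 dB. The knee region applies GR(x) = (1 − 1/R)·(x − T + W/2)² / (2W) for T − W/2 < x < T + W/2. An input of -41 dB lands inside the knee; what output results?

x − T + W/2 = -41 − (-42) + 2 = 3.
GR = (1 − 1/2) × 3² / 8 = 0.5 × 9 / 8 = 0.5625 dB.
Output = -41 − 0.5625 = -41.5625 dB.

-41.5625 dB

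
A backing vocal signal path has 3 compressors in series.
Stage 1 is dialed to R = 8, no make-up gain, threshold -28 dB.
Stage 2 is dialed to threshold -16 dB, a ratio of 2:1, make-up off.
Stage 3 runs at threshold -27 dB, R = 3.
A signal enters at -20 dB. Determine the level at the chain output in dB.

-27 dB

Stage 1: overshoot 8 dB → 8/8 = 1 dB → -27 dB.
Stage 2: below threshold (-27 ≤ -16); passes unchanged; output -27 dB.
Stage 3: -27 dB ≤ -27 dB, so stage 3 doesn't engage; output -27 dB.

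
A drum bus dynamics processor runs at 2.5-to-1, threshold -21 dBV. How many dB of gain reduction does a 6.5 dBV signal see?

16.5 dB

6.5 dBV exceeds the threshold by 27.5 dB.
At 2.5:1, output sits 27.5/2.5 = 11 dB above threshold.
So the signal is attenuated by 27.5 − 11 = 16.5 dB.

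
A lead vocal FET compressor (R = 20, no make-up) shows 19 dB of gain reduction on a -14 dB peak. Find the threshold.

Input is 20 dB above T (since output overshoot × R = input overshoot: (-33 − T)·20 = -14 − T gives T = -34 dB).
Check: -34 + (-14 − (-34))/20 = -34 + 1 = -33 dB. ✓

-34 dB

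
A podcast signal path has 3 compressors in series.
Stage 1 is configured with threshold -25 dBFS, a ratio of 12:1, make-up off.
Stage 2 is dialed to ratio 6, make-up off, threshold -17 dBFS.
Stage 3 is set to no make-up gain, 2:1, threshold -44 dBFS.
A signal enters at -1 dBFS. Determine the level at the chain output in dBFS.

-33.5 dBFS

Stage 1: -1 dBFS is 24 dB over -25 dBFS; at 12:1 that becomes 2 dB over, giving -23 dBFS.
Stage 2: -23 dBFS is at or below the -17 dBFS threshold — no compression; output -23 dBFS.
Stage 3: overshoot 21 dB → 21/2 = 10.5 dB → -33.5 dBFS.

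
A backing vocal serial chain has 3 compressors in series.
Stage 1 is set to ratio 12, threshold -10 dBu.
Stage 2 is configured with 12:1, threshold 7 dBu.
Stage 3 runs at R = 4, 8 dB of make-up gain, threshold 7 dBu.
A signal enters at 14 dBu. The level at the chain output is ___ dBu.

0 dBu

Stage 1: 14 dBu is 24 dB over -10 dBu; at 12:1 that becomes 2 dB over, giving -8 dBu.
Stage 2: below threshold (-8 ≤ 7); passes unchanged; output -8 dBu.
Stage 3: -8 dBu is at or below the 7 dBu threshold — no compression; make-up brings it to 0 dBu.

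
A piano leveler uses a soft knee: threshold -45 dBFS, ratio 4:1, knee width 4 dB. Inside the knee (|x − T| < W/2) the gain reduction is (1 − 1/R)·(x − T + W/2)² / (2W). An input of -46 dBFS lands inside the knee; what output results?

x − T + W/2 = -46 − (-45) + 2 = 1.
GR = (1 − 1/4) × 1² / 8 = 0.75 × 1 / 8 = 0.09375 dB.
Output = -46 − 0.09375 = -46.09375 dBFS.

-46.09375 dBFS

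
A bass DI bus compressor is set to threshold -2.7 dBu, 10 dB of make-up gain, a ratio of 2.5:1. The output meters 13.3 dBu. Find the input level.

12.3 dBu

Remove make-up: 13.3 − 10 = 3.3 dBu.
That's 6 dB above the -2.7 dBu threshold.
Before 2.5:1 compression the overshoot was 6 × 2.5 = 15 dB, so input = -2.7 + 15 = 12.3 dBu.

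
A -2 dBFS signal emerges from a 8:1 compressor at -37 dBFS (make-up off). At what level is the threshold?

Let T be the threshold. Output overshoot = (input overshoot)/R, so -37 − T = (-2 − T)/8.
8·(-37 − T) = -2 − T → 7·T = -296 − (-2) = -294.
T = -294/7 = -42 dBFS.

-42 dBFS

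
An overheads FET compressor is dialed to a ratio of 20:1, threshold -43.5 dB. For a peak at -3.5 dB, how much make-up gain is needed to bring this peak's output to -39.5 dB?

The peak compresses to -43.5 + 40/20 = -41.5 dB.
To reach -39.5 dB requires -39.5 − (-41.5) = 2 dB of make-up.

2 dB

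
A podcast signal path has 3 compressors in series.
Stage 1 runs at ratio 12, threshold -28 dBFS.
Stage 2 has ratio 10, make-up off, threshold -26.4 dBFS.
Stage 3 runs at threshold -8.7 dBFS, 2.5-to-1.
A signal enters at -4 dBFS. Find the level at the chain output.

-26.36 dBFS

Stage 1: overshoot 24 dB → 24/12 = 2 dB → -26 dBFS.
Stage 2: 0.4 dB above -26.4 dBFS, reduced 10:1 to 0.04 dB above → -26.36 dBFS.
Stage 3: below threshold (-26.36 ≤ -8.7); passes unchanged; output -26.36 dBFS.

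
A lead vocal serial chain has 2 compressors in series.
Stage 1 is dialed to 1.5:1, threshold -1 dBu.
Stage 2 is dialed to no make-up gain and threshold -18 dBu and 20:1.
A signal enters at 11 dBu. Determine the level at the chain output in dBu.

Stage 1: 12 dB above -1 dBu, reduced 1.5:1 to 8 dB above → 7 dBu.
Stage 2: 7 dBu is 25 dB over -18 dBu; at 20:1 that becomes 1.25 dB over, giving -16.75 dBu.

-16.75 dBu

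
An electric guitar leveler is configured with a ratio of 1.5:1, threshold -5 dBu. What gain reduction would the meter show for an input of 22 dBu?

The signal is 27 dB above threshold.
At 1.5:1, output sits 27/1.5 = 18 dB above threshold.
GR = overshoot in − overshoot out = 27 − 18 = 9 dB.

9 dB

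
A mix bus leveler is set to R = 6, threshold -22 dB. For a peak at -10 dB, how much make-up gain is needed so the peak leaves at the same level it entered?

10 dB

Without make-up, output = threshold + overshoot/6 = -22 + 2 = -20 dB.
Gap to target: 10 dB.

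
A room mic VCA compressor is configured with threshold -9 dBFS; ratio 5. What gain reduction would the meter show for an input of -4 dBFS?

4 dB

-4 dBFS exceeds the threshold by 5 dB.
A 5:1 ratio leaves 1 dB of that excess.
Gain reduction = 5 − 1 = 4 dB.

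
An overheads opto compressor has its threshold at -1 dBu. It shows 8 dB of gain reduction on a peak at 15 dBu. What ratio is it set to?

Input overshoot = 15 − (-1) = 16 dB.
Output overshoot = 16 − 8 = 8 dB.
Ratio = input overshoot / output overshoot = 16 / 8 = 2.

2:1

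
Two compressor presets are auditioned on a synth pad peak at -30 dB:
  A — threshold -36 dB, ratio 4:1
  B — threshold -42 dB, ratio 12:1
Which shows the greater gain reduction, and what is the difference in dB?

B, by 6.5 dB

A: overshoot 6 dB → output overshoot 1.5 dB → GR 4.5 dB.
B: overshoot 12 dB → output overshoot 1 dB → GR 11 dB.
Difference: 6.5 dB in favour of B.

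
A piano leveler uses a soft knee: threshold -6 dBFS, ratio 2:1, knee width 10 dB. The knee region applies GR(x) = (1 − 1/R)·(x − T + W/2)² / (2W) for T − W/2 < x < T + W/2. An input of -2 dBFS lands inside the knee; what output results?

x − T + W/2 = -2 − (-6) + 5 = 9.
GR = (1 − 1/2) × 9² / 20 = 0.5 × 81 / 20 = 2.025 dB.
Output = -2 − 2.025 = -4.025 dBFS.

-4.025 dBFS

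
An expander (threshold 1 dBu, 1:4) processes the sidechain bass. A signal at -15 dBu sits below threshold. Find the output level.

-63 dBu

Below threshold, a 1:4 expander applies gain = (4−1)×(T − x) of attenuation.
(4−1) × 16 = 48 dB, so output = -15 − 48 = -63 dBu.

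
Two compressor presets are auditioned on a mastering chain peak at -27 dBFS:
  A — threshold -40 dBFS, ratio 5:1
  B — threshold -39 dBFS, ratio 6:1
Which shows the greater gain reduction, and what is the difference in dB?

A: overshoot 13 dB → output overshoot 2.6 dB → GR 10.4 dB.
B: overshoot 12 dB → output overshoot 2 dB → GR 10 dB.
A reduces 0.4 dB more.

A, by 0.4 dB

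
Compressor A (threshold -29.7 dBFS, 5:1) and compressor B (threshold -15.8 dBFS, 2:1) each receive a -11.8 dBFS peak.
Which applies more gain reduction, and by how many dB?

A: 17.9 dB over, compressed to 3.58 dB over, so 14.32 dB of GR.
B: 4 dB over, compressed to 2 dB over, so 2 dB of GR.
A applies 12.32 dB more gain reduction.

A, by 12.32 dB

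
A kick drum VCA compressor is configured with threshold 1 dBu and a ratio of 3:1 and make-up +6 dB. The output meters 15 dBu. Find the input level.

25 dBu

Stripping the +6 dB make-up gives 9 dBu at the gain stage.
Post-compression overshoot = 9 − 1 = 8 dB.
Before 3:1 compression the overshoot was 8 × 3 = 24 dB, so input = 1 + 24 = 25 dBu.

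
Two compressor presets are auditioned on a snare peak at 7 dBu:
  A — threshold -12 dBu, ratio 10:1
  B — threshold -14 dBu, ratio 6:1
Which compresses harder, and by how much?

B, by 0.4 dB

A: 19 dB over, compressed to 1.9 dB over, so 17.1 dB of GR.
B: 21 dB over, compressed to 3.5 dB over, so 17.5 dB of GR.
B applies 0.4 dB more gain reduction.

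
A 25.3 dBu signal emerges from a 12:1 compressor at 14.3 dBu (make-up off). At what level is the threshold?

13.3 dBu

Input is 12 dB above T (since output overshoot × R = input overshoot: (14.3 − T)·12 = 25.3 − T gives T = 13.3 dBu).
Check: 13.3 + (25.3 − 13.3)/12 = 13.3 + 1 = 14.3 dBu. ✓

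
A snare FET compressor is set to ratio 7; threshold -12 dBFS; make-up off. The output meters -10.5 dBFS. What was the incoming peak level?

-1.5 dBFS

That's 1.5 dB above the -12 dBFS threshold.
Before 7:1 compression the overshoot was 1.5 × 7 = 10.5 dB, so input = -12 + 10.5 = -1.5 dBFS.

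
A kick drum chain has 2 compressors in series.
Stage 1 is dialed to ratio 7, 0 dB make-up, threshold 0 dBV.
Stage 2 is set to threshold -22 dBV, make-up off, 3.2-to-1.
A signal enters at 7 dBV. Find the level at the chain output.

Stage 1: 7 dB above 0 dBV, reduced 7:1 to 1 dB above → 1 dBV.
Stage 2: overshoot 23 dB → 23/3.2 = 7.1875 dB → -14.8125 dBV.

-14.8125 dBV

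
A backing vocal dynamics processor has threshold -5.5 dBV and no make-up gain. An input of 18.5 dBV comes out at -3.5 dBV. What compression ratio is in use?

Input overshoot = 18.5 − (-5.5) = 24 dB; output overshoot = -3.5 − (-5.5) = 2 dB.
Ratio = 24 / 2 = 12.

12:1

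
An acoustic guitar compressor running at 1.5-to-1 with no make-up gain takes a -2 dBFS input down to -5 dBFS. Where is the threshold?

-11 dBFS

Gain reduction = -2 − (-5) = 3 dB; output overshoot = GR / (R − 1) = 3 / 0.5 = 6 dB.
Threshold = output − output overshoot = -5 − 6 = -11 dBFS.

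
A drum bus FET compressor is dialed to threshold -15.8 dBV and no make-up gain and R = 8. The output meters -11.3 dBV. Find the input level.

Post-compression overshoot = -11.3 − (-15.8) = 4.5 dB.
Before 8:1 compression the overshoot was 4.5 × 8 = 36 dB, so input = -15.8 + 36 = 20.2 dBV.

20.2 dBV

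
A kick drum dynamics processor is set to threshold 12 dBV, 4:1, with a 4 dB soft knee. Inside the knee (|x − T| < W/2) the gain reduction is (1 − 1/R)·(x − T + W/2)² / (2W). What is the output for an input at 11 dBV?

x − T + W/2 = 11 − 12 + 2 = 1.
GR = (1 − 1/4) × 1² / 8 = 0.75 × 1 / 8 = 0.09375 dB.
Output = 11 − 0.09375 = 10.90625 dBV.

10.90625 dBV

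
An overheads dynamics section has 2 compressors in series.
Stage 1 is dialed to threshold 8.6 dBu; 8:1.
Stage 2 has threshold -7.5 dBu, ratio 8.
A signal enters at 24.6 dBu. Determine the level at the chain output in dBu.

Stage 1: 16 dB above 8.6 dBu, reduced 8:1 to 2 dB above → 10.6 dBu.
Stage 2: 18.1 dB above -7.5 dBu, reduced 8:1 to 2.2625 dB above → -5.2375 dBu.

-5.2375 dBu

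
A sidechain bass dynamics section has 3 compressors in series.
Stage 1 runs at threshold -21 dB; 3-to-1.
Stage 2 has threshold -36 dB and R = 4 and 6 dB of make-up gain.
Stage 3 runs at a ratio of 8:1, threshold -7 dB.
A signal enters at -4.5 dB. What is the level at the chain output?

-24.875 dB

Stage 1: overshoot 16.5 dB → 16.5/3 = 5.5 dB → -15.5 dB.
Stage 2: overshoot 20.5 dB → 20.5/4 = 5.125 dB → -30.875 dB; +6 dB make-up → -24.875 dB.
Stage 3: below threshold (-24.875 ≤ -7); passes unchanged; output -24.875 dB.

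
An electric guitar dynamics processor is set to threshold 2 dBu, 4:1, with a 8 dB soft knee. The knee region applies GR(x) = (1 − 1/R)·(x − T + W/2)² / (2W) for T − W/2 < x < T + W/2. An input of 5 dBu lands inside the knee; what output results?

2.703125 dBu

x − T + W/2 = 5 − 2 + 4 = 7.
GR = (1 − 1/4) × 7² / 16 = 0.75 × 49 / 16 = 2.296875 dB.
Output = 5 − 2.296875 = 2.703125 dBu.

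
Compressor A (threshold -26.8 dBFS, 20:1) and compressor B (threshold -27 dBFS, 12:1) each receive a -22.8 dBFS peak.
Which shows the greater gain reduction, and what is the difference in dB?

B, by 0.05 dB

A: overshoot 4 dB → output overshoot 0.2 dB → GR 3.8 dB.
B: overshoot 4.2 dB → output overshoot 0.35 dB → GR 3.85 dB.
B applies 0.05 dB more gain reduction.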